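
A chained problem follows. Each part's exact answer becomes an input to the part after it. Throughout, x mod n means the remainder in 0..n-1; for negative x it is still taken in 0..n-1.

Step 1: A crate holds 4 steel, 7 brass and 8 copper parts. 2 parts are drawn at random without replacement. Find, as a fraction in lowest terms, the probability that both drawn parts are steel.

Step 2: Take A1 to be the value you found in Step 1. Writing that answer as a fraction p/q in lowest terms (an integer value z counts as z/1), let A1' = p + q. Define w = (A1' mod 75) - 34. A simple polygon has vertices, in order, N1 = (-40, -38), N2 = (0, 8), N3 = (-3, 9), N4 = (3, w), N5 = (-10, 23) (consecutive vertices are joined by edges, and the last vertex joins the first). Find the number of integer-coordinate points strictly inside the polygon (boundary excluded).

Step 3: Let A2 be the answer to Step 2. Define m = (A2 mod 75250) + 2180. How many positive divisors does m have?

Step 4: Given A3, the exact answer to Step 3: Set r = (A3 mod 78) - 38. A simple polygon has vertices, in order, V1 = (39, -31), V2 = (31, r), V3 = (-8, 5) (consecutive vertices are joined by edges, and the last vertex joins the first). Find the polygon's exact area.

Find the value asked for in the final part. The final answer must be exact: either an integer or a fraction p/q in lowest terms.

53/2

Step 1: total draws C(19,2) = 171; favorable C(4,2) = 6; P = 2/57; answer 2/57
Step 2: A1 = 2/57; threaded value p + q = 59; w = 25; cross terms: (-40*8 - 0*-38)=-320, (0*9 - -3*8)=24, (-3*25 - 3*9)=-102, (3*23 - -10*25)=319, (-10*-38 - -40*23)=1300; twice the area = |1221| = 1221; area = 1221/2; boundary points = 2 + 1 + 2 + 1 + 1 = 7; strictly interior points = area - boundary/2 + 1 = 608; answer 608
Step 3: A2 = 608; m = 2788; 2788 = 2^2 * 17 * 41; number of divisors = (2+1) * (1+1) * (1+1) = 12; answer 12
Step 4: A3 = 12; r = -26; cross terms: (39*-26 - 31*-31)=-53, (31*5 - -8*-26)=-53, (-8*-31 - 39*5)=53; twice the area = |-53| = 53; area = 53/2; answer 53/2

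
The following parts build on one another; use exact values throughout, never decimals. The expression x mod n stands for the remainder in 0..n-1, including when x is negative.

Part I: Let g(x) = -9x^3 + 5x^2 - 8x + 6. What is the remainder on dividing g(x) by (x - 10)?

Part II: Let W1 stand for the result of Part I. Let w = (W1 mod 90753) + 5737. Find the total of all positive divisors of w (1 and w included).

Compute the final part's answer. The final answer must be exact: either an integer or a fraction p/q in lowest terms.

Part I: remainder = value at the root: -9*(10)^3 + 5*(10)^2 - 8*(10)^1 + 6 = (-9000) + (500) + (-80) + (6) = -8574; answer -8574
Part II: W1 = -8574; w = 87916; 87916 = 2^2 * 31 * 709; sigma = (1 + 2 + 4) * (1 + 31) * (1 + 709) = 7 * 32 * 710 = 159040; answer 159040

159040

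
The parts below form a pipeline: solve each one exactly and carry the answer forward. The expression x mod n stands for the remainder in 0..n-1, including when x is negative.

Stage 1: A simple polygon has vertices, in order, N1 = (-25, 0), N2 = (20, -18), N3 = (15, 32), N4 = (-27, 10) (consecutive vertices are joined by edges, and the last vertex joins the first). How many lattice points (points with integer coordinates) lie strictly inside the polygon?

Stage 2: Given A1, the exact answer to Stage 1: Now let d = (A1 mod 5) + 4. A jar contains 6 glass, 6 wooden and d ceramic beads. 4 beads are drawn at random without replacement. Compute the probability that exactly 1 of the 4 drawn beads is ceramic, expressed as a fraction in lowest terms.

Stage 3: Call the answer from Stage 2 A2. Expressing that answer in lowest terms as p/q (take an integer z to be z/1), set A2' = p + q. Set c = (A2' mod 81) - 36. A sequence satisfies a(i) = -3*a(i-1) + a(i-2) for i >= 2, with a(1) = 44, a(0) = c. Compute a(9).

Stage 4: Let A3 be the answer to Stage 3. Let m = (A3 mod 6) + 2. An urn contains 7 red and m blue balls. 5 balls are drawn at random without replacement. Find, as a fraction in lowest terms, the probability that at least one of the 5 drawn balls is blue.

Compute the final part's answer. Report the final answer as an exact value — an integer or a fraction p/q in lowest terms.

Stage 1: cross terms: (-25*-18 - 20*0)=450, (20*32 - 15*-18)=910, (15*10 - -27*32)=1014, (-27*0 - -25*10)=250; twice the area = |2624| = 2624; area = 1312; boundary points = 9 + 5 + 2 + 2 = 18; strictly interior points = area - boundary/2 + 1 = 1304; answer 1304
Stage 2: A1 = 1304; d = 8; total draws C(20,4) = 4845; favorable C(8,1)*C(12,3) = 1760; P = 352/969; answer 352/969
Stage 3: A2 = 352/969; threaded value p + q = 1321; c = -11; a(2) = -3*(44) + 1*(-11) = -143; iterating: a(2)=-143, a(3)=473, a(4)=-1562, a(5)=5159, a(6)=-17039, a(7)=56276, a(8)=-185867, a(9)=613877; answer 613877
Stage 4: A3 = 613877; m = 7; total draws C(14,5) = 2002; complement C(7,5) = 21; favorable 2002 - 21 = 1981; P = 283/286; answer 283/286

283/286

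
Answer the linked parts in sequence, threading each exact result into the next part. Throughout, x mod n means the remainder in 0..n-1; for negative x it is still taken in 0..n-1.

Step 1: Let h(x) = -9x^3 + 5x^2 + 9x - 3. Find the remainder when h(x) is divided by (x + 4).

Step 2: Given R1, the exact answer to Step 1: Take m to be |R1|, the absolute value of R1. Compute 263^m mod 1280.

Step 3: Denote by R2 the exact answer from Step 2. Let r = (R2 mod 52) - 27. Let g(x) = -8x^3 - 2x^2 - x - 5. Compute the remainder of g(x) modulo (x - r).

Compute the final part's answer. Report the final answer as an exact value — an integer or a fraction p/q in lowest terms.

32267

Step 1: remainder = value at the root: -9*(-4)^3 + 5*(-4)^2 + 9*(-4)^1 - 3 = (576) + (80) + (-36) + (-3) = 617; answer 617
Step 2: R1 = 617; m = 617; squarings mod 1280: 263^1=263, 263^2=49, 263^4=1121, 263^8=961, 263^16=641, 263^32=1, 263^64=1, 263^128=1, 263^256=1, 263^512=1; 263^617 = 263^1 * 263^8 * 263^32 * 263^64 * 263^512 = 583 (mod 1280); answer 583
Step 3: R2 = 583; r = -16; remainder = value at the root: -8*(-16)^3 - 2*(-16)^2 - 1*(-16)^1 - 5 = (32768) + (-512) + (16) + (-5) = 32267; answer 32267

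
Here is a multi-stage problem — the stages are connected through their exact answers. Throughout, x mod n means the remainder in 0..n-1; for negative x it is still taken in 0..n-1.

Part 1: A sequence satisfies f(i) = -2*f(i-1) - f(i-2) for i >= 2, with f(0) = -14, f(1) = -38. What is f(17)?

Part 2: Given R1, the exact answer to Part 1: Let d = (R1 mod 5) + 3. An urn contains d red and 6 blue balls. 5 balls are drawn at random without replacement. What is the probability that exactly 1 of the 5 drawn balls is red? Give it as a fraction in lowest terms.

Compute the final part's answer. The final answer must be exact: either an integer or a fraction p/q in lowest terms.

Part 1: f(2) = -2*(-38) - 1*(-14) = 90; iterating: f(2)=90, f(3)=-142, f(4)=194, f(5)=-246, f(6)=298, f(7)=-350, f(8)=402, f(9)=-454, f(10)=506, f(11)=-558, f(12)=610, f(13)=-662, f(14)=714, f(15)=-766, f(16)=818, f(17)=-870; answer -870
Part 2: R1 = -870; d = 3; total draws C(9,5) = 126; favorable C(3,1)*C(6,4) = 45; P = 5/14; answer 5/14

5/14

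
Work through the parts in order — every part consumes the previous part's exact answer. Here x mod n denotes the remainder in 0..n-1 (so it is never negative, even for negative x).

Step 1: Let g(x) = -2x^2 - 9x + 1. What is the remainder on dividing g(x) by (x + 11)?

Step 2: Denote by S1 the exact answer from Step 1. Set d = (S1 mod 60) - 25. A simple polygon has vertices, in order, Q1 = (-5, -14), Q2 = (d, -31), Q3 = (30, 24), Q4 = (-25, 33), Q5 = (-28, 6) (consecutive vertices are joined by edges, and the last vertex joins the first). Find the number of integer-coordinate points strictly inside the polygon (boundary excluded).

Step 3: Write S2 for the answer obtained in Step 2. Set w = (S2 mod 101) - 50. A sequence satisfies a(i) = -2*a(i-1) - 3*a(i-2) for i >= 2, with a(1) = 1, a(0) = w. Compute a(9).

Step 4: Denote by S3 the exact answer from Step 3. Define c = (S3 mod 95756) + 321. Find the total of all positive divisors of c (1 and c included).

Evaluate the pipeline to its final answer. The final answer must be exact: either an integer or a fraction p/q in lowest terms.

2862

Step 1: remainder = value at the root: -2*(-11)^2 - 9*(-11)^1 + 1 = (-242) + (99) + (1) = -142; answer -142
Step 2: S1 = -142; d = 13; cross terms: (-5*-31 - 13*-14)=337, (13*24 - 30*-31)=1242, (30*33 - -25*24)=1590, (-25*6 - -28*33)=774, (-28*-14 - -5*6)=422; twice the area = |4365| = 4365; area = 4365/2; boundary points = 1 + 1 + 1 + 3 + 1 = 7; strictly interior points = area - boundary/2 + 1 = 2180; answer 2180
Step 3: S2 = 2180; w = 9; a(2) = -2*(1) - 3*(9) = -29; iterating: a(2)=-29, a(3)=55, a(4)=-23, a(5)=-119, a(6)=307, a(7)=-257, a(8)=-407, a(9)=1585; answer 1585
Step 4: S3 = 1585; c = 1906; 1906 = 2 * 953; sigma = (1 + 2) * (1 + 953) = 3 * 954 = 2862; answer 2862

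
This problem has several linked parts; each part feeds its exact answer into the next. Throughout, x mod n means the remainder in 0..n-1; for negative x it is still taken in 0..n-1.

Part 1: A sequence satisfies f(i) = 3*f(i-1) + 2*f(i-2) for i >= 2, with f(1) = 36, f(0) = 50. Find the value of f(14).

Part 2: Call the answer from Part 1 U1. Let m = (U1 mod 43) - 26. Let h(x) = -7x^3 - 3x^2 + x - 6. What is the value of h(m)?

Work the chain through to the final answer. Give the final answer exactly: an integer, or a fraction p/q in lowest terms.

Part 1: f(2) = 3*(36) + 2*(50) = 208; iterating: f(2)=208, f(3)=696, f(4)=2504, f(5)=8904, f(6)=31720, f(7)=112968, f(8)=402344, f(9)=1432968, f(10)=5103592, f(11)=18176712, f(12)=64737320, f(13)=230565384, f(14)=821170792; answer 821170792
Part 2: U1 = 821170792; m = -19; -7*(-19)^3 - 3*(-19)^2 + 1*(-19)^1 - 6 = (48013) + (-1083) + (-19) + (-6) = 46905; answer 46905

46905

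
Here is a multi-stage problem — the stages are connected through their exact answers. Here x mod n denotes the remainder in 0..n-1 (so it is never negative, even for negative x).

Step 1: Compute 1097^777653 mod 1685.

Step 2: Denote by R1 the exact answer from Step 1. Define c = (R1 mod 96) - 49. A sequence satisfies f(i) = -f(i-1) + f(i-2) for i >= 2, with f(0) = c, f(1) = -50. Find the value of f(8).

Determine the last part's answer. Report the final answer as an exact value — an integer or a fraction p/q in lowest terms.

569

Step 1: squarings mod 1685: 1097^1=1097, 1097^2=319, 1097^4=661, 1097^8=506, 1097^16=1601, 1097^32=316, 1097^64=441, 1097^128=706, 1097^256=1361, 1097^512=506, 1097^1024=1601, 1097^2048=316, 1097^4096=441, 1097^8192=706, 1097^16384=1361, 1097^32768=506, 1097^65536=1601, 1097^131072=316, 1097^262144=441, 1097^524288=706; 1097^777653 = 1097^1 * 1097^4 * 1097^16 * 1097^32 * 1097^128 * 1097^256 * 1097^1024 * 1097^2048 * 1097^4096 * 1097^16384 * 1097^32768 * 1097^65536 * 1097^131072 * 1097^524288 = 492 (mod 1685); answer 492
Step 2: R1 = 492; c = -37; f(2) = -1*(-50) + 1*(-37) = 13; iterating: f(2)=13, f(3)=-63, f(4)=76, f(5)=-139, f(6)=215, f(7)=-354, f(8)=569; answer 569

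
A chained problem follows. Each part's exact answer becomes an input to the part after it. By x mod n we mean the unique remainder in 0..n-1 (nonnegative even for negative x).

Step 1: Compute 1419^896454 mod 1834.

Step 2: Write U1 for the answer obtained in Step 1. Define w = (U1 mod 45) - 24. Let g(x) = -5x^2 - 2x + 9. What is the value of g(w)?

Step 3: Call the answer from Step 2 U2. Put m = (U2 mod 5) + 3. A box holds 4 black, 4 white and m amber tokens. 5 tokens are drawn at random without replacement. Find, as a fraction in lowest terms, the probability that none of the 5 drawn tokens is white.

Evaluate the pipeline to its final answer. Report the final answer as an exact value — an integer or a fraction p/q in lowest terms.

7/99

Step 1: squarings mod 1834: 1419^1=1419, 1419^2=1663, 1419^4=1731, 1419^8=1439, 1419^16=135, 1419^32=1719, 1419^64=387, 1419^128=1215, 1419^256=1689, 1419^512=851, 1419^1024=1605, 1419^2048=1089, 1419^4096=1157, 1419^8192=1663, 1419^16384=1731, 1419^32768=1439, 1419^65536=135, 1419^131072=1719, 1419^262144=387, 1419^524288=1215; 1419^896454 = 1419^2 * 1419^4 * 1419^64 * 1419^128 * 1419^256 * 1419^1024 * 1419^2048 * 1419^8192 * 1419^32768 * 1419^65536 * 1419^262144 * 1419^524288 = 323 (mod 1834); answer 323
Step 2: U1 = 323; w = -16; -5*(-16)^2 - 2*(-16)^1 + 9 = (-1280) + (32) + (9) = -1239; answer -1239
Step 3: U2 = -1239; m = 4; total draws C(12,5) = 792; favorable C(8,5) = 56; P = 7/99; answer 7/99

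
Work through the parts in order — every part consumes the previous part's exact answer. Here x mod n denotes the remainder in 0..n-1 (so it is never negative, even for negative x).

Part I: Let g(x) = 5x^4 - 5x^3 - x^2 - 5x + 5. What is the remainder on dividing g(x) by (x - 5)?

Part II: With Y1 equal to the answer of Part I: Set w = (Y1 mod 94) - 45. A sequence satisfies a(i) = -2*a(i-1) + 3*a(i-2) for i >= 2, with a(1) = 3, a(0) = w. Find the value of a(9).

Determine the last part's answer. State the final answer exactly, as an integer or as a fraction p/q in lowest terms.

Part I: remainder = value at the root: 5*(5)^4 - 5*(5)^3 - 1*(5)^2 - 5*(5)^1 + 5 = (3125) + (-625) + (-25) + (-25) + (5) = 2455; answer 2455
Part II: Y1 = 2455; w = -34; a(2) = -2*(3) + 3*(-34) = -108; iterating: a(2)=-108, a(3)=225, a(4)=-774, a(5)=2223, a(6)=-6768, a(7)=20205, a(8)=-60714, a(9)=182043; answer 182043

182043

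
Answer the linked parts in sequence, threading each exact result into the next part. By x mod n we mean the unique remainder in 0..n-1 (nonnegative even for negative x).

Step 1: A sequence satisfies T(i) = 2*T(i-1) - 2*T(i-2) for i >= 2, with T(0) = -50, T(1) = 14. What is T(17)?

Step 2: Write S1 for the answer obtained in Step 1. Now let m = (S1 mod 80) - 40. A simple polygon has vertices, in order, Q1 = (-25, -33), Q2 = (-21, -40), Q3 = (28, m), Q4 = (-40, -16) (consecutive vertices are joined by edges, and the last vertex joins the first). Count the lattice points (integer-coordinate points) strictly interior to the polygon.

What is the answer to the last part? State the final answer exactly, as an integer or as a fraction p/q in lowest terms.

1175

Step 1: T(2) = 2*(14) - 2*(-50) = 128; iterating: T(2)=128, T(3)=228, T(4)=200, T(5)=-56, T(6)=-512, T(7)=-912, T(8)=-800, T(9)=224, T(10)=2048, T(11)=3648, T(12)=3200, T(13)=-896, T(14)=-8192, T(15)=-14592, T(16)=-12800, T(17)=3584; answer 3584
Step 2: S1 = 3584; m = 24; cross terms: (-25*-40 - -21*-33)=307, (-21*24 - 28*-40)=616, (28*-16 - -40*24)=512, (-40*-33 - -25*-16)=920; twice the area = |2355| = 2355; area = 2355/2; boundary points = 1 + 1 + 4 + 1 = 7; strictly interior points = area - boundary/2 + 1 = 1175; answer 1175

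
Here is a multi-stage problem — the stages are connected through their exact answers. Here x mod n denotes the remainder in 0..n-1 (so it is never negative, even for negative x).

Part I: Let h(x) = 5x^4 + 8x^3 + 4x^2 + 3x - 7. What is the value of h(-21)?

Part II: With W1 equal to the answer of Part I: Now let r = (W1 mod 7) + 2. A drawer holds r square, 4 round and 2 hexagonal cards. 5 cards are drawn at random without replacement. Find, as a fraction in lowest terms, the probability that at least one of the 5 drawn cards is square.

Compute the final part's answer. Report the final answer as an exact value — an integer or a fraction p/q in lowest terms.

Part I: 5*(-21)^4 + 8*(-21)^3 + 4*(-21)^2 + 3*(-21)^1 - 7 = (972405) + (-74088) + (1764) + (-63) + (-7) = 900011; answer 900011
Part II: W1 = 900011; r = 2; total draws C(8,5) = 56; complement C(6,5) = 6; favorable 56 - 6 = 50; P = 25/28; answer 25/28

25/28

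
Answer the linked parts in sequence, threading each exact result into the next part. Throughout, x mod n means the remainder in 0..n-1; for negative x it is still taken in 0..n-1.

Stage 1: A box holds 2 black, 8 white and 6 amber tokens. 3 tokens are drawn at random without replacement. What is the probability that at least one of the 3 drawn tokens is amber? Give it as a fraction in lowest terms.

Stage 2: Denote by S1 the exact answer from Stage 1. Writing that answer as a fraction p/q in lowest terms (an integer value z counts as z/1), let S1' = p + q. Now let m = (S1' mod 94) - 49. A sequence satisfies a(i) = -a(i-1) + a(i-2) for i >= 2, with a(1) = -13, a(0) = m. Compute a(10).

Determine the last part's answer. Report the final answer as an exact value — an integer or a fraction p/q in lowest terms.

-101

Stage 1: total draws C(16,3) = 560; complement C(10,3) = 120; favorable 560 - 120 = 440; P = 11/14; answer 11/14
Stage 2: S1 = 11/14; threaded value p + q = 25; m = -24; a(2) = -1*(-13) + 1*(-24) = -11; iterating: a(2)=-11, a(3)=-2, a(4)=-9, a(5)=7, a(6)=-16, a(7)=23, a(8)=-39, a(9)=62, a(10)=-101; answer -101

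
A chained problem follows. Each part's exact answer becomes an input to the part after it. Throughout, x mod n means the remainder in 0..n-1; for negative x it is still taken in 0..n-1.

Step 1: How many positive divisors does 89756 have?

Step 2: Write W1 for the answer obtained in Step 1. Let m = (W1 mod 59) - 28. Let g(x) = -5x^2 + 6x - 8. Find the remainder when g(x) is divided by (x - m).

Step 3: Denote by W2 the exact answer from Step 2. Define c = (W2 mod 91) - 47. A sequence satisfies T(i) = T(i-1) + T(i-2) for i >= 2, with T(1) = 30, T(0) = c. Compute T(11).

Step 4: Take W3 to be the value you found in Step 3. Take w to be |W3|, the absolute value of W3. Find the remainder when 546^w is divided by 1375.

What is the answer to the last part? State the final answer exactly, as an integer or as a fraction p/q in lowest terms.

901

Step 1: 89756 = 2^2 * 19 * 1181; number of divisors = (2+1) * (1+1) * (1+1) = 12; answer 12
Step 2: W1 = 12; m = -16; remainder = value at the root: -5*(-16)^2 + 6*(-16)^1 - 8 = (-1280) + (-96) + (-8) = -1384; answer -1384
Step 3: W2 = -1384; c = 25; T(2) = 1*(30) + 1*(25) = 55; iterating: T(2)=55, T(3)=85, T(4)=140, T(5)=225, T(6)=365, T(7)=590, T(8)=955, T(9)=1545, T(10)=2500, T(11)=4045; answer 4045
Step 4: W3 = 4045; w = 4045; squarings mod 1375: 546^1=546, 546^2=1116, 546^4=1081, 546^8=1186, 546^16=1346, 546^32=841, 546^64=531, 546^128=86, 546^256=521, 546^512=566, 546^1024=1356, 546^2048=361; 546^4045 = 546^1 * 546^4 * 546^8 * 546^64 * 546^128 * 546^256 * 546^512 * 546^1024 * 546^2048 = 901 (mod 1375); answer 901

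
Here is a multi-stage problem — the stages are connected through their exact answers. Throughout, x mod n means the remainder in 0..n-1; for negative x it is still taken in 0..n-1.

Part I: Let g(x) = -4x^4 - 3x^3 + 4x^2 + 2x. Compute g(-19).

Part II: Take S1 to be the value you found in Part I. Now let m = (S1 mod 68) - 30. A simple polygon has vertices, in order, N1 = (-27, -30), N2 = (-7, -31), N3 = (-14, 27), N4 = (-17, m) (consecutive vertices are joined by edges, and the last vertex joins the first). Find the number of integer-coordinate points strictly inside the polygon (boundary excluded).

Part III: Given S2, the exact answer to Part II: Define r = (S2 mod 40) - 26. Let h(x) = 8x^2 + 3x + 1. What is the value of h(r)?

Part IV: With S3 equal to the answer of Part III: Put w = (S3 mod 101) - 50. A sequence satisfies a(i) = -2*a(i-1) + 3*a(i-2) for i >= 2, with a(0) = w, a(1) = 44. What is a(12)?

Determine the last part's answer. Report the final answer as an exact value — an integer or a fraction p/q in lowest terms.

Part I: -4*(-19)^4 - 3*(-19)^3 + 4*(-19)^2 + 2*(-19)^1 = (-521284) + (20577) + (1444) + (-38) = -499301; answer -499301
Part II: S1 = -499301; m = -7; cross terms: (-27*-31 - -7*-30)=627, (-7*27 - -14*-31)=-623, (-14*-7 - -17*27)=557, (-17*-30 - -27*-7)=321; twice the area = |882| = 882; area = 441; boundary points = 1 + 1 + 1 + 1 = 4; strictly interior points = area - boundary/2 + 1 = 440; answer 440
Part III: S2 = 440; r = -26; 8*(-26)^2 + 3*(-26)^1 + 1 = (5408) + (-78) + (1) = 5331; answer 5331
Part IV: S3 = 5331; w = 29; a(2) = -2*(44) + 3*(29) = -1; iterating: a(2)=-1, a(3)=134, a(4)=-271, a(5)=944, a(6)=-2701, a(7)=8234, a(8)=-24571, a(9)=73844, a(10)=-221401, a(11)=664334, a(12)=-1992871; answer -1992871

-1992871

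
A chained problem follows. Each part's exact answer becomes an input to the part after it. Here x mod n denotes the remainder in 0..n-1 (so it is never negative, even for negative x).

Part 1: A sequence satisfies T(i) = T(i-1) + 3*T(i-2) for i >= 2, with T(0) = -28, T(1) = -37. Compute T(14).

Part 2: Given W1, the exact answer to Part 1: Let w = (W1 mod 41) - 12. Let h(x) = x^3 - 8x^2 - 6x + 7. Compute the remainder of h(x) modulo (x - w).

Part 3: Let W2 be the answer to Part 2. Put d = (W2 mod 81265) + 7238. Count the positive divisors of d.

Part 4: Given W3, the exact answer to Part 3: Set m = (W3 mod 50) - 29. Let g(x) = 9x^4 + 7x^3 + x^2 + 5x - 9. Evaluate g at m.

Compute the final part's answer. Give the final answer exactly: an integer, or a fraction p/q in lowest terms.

1685829

Part 1: T(2) = 1*(-37) + 3*(-28) = -121; iterating: T(2)=-121, T(3)=-232, T(4)=-595, T(5)=-1291, T(6)=-3076, T(7)=-6949, T(8)=-16177, T(9)=-37024, T(10)=-85555, T(11)=-196627, T(12)=-453292, T(13)=-1043173, T(14)=-2403049; answer -2403049
Part 2: W1 = -2403049; w = -10; remainder = value at the root: 1*(-10)^3 - 8*(-10)^2 - 6*(-10)^1 + 7 = (-1000) + (-800) + (60) + (7) = -1733; answer -1733
Part 3: W2 = -1733; d = 86770; 86770 = 2 * 5 * 8677; number of divisors = (1+1) * (1+1) * (1+1) = 8; answer 8
Part 4: W3 = 8; m = -21; 9*(-21)^4 + 7*(-21)^3 + 1*(-21)^2 + 5*(-21)^1 - 9 = (1750329) + (-64827) + (441) + (-105) + (-9) = 1685829; answer 1685829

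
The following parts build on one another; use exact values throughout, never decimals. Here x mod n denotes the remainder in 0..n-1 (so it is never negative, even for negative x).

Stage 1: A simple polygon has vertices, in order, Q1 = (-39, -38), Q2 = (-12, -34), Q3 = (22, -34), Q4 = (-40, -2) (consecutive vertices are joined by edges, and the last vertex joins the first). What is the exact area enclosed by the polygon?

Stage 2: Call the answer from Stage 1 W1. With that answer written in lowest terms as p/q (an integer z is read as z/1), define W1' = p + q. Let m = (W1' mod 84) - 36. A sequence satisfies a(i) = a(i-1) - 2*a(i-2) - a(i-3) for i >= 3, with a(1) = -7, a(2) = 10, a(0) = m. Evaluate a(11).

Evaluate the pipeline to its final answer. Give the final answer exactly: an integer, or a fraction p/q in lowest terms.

-1336

Stage 1: cross terms: (-39*-34 - -12*-38)=870, (-12*-34 - 22*-34)=1156, (22*-2 - -40*-34)=-1404, (-40*-38 - -39*-2)=1442; twice the area = |2064| = 2064; area = 1032; answer 1032
Stage 2: W1 = 1032; threaded value p + q = 1033; m = -11; a(3) = 1*(10) - 2*(-7) - 1*(-11) = 35; iterating: a(3)=35, a(4)=22, a(5)=-58, a(6)=-137, a(7)=-43, a(8)=289, a(9)=512, a(10)=-23, a(11)=-1336; answer -1336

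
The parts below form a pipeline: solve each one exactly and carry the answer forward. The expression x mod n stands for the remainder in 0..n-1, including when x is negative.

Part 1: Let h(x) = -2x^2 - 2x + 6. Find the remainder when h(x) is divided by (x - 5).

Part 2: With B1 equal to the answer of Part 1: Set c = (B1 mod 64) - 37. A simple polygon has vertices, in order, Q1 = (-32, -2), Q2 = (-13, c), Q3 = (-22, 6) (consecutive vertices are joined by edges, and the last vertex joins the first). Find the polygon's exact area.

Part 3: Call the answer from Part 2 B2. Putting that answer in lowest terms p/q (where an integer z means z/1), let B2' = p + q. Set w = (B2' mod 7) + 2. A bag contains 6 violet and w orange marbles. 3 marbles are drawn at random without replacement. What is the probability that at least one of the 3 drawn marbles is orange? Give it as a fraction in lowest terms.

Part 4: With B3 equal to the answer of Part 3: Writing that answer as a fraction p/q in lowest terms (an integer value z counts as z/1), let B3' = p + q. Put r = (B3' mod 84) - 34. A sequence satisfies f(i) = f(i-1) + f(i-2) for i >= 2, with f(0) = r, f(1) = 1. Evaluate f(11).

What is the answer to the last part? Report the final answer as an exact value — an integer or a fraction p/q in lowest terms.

-1286

Part 1: remainder = value at the root: -2*(5)^2 - 2*(5)^1 + 6 = (-50) + (-10) + (6) = -54; answer -54
Part 2: B1 = -54; c = -27; cross terms: (-32*-27 - -13*-2)=838, (-13*6 - -22*-27)=-672, (-22*-2 - -32*6)=236; twice the area = |402| = 402; area = 201; answer 201
Part 3: B2 = 201; threaded value p + q = 202; w = 8; total draws C(14,3) = 364; complement C(6,3) = 20; favorable 364 - 20 = 344; P = 86/91; answer 86/91
Part 4: B3 = 86/91; threaded value p + q = 177; r = -25; f(2) = 1*(1) + 1*(-25) = -24; iterating: f(2)=-24, f(3)=-23, f(4)=-47, f(5)=-70, f(6)=-117, f(7)=-187, f(8)=-304, f(9)=-491, f(10)=-795, f(11)=-1286; answer -1286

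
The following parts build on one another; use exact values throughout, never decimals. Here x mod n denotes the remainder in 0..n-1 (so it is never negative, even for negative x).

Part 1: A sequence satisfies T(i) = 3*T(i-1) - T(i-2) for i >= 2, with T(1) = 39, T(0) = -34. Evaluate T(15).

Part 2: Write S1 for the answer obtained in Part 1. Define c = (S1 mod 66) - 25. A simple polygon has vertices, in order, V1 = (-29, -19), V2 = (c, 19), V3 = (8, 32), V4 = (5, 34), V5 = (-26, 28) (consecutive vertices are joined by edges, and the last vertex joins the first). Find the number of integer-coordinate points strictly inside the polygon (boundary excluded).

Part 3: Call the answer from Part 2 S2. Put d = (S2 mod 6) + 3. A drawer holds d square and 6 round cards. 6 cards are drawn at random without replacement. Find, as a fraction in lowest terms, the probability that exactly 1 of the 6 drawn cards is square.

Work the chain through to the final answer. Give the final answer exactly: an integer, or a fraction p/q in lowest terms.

16/1001

Part 1: T(2) = 3*(39) - 1*(-34) = 151; iterating: T(2)=151, T(3)=414, T(4)=1091, T(5)=2859, T(6)=7486, T(7)=19599, T(8)=51311, T(9)=134334, T(10)=351691, T(11)=920739, T(12)=2410526, T(13)=6310839, T(14)=16521991, T(15)=43255134; answer 43255134
Part 2: S1 = 43255134; c = 29; cross terms: (-29*19 - 29*-19)=0, (29*32 - 8*19)=776, (8*34 - 5*32)=112, (5*28 - -26*34)=1024, (-26*-19 - -29*28)=1306; twice the area = |3218| = 3218; area = 1609; boundary points = 2 + 1 + 1 + 1 + 1 = 6; strictly interior points = area - boundary/2 + 1 = 1607; answer 1607
Part 3: S2 = 1607; d = 8; total draws C(14,6) = 3003; favorable C(8,1)*C(6,5) = 48; P = 16/1001; answer 16/1001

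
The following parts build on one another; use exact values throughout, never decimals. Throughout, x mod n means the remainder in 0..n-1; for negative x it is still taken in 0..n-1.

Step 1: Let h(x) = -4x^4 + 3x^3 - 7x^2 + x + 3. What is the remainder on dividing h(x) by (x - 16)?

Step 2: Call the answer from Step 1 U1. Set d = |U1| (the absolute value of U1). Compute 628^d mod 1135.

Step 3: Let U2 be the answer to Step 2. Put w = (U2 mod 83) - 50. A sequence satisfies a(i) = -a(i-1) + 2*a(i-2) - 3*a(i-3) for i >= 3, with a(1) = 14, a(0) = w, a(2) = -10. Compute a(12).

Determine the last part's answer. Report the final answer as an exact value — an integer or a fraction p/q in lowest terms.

Step 1: remainder = value at the root: -4*(16)^4 + 3*(16)^3 - 7*(16)^2 + 1*(16)^1 + 3 = (-262144) + (12288) + (-1792) + (16) + (3) = -251629; answer -251629
Step 2: U1 = -251629; d = 251629; squarings mod 1135: 628^1=628, 628^2=539, 628^4=1096, 628^8=386, 628^16=311, 628^32=246, 628^64=361, 628^128=931, 628^256=756, 628^512=631, 628^1024=911, 628^2048=236, 628^4096=81, 628^8192=886, 628^16384=711, 628^32768=446, 628^65536=291, 628^131072=691; 628^251629 = 628^1 * 628^4 * 628^8 * 628^32 * 628^64 * 628^128 * 628^512 * 628^1024 * 628^4096 * 628^16384 * 628^32768 * 628^65536 * 628^131072 = 1033 (mod 1135); answer 1033
Step 3: U2 = 1033; w = -13; a(3) = -1*(-10) + 2*(14) - 3*(-13) = 77; iterating: a(3)=77, a(4)=-139, a(5)=323, a(6)=-832, a(7)=1895, a(8)=-4528, a(9)=10814, a(10)=-25555, a(11)=60767, a(12)=-144319; answer -144319

-144319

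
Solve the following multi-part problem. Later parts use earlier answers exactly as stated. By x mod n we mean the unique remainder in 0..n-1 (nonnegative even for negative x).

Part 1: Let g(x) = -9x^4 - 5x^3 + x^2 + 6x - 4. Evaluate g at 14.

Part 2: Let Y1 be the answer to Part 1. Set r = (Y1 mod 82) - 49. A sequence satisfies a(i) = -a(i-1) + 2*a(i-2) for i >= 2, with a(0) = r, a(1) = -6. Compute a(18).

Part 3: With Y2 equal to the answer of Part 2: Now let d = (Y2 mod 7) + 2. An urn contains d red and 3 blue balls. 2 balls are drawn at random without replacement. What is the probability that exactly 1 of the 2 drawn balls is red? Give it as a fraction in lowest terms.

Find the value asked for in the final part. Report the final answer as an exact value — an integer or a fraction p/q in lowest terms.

7/15

Part 1: -9*(14)^4 - 5*(14)^3 + 1*(14)^2 + 6*(14)^1 - 4 = (-345744) + (-13720) + (196) + (84) + (-4) = -359188; answer -359188
Part 2: Y1 = -359188; r = 5; a(2) = -1*(-6) + 2*(5) = 16; iterating: a(2)=16, a(3)=-28, a(4)=60, a(5)=-116, a(6)=236, a(7)=-468, a(8)=940, a(9)=-1876, a(10)=3756, a(11)=-7508, a(12)=15020, a(13)=-30036, a(14)=60076, a(15)=-120148, a(16)=240300, a(17)=-480596, a(18)=961196; answer 961196
Part 3: Y2 = 961196; d = 7; total draws C(10,2) = 45; favorable C(7,1)*C(3,1) = 21; P = 7/15; answer 7/15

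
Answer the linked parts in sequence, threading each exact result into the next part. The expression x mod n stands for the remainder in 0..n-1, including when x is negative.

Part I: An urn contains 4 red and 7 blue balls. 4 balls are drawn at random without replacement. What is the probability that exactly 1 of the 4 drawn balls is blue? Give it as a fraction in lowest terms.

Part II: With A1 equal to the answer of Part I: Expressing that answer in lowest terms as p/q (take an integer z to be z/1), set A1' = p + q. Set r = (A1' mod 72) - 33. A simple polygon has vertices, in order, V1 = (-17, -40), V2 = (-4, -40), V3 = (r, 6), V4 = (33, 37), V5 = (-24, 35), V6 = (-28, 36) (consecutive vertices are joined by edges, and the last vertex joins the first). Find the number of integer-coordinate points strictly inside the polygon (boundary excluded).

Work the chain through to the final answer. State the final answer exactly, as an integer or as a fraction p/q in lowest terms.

Part I: total draws C(11,4) = 330; favorable C(7,1)*C(4,3) = 28; P = 14/165; answer 14/165
Part II: A1 = 14/165; threaded value p + q = 179; r = 2; cross terms: (-17*-40 - -4*-40)=520, (-4*6 - 2*-40)=56, (2*37 - 33*6)=-124, (33*35 - -24*37)=2043, (-24*36 - -28*35)=116, (-28*-40 - -17*36)=1732; twice the area = |4343| = 4343; area = 4343/2; boundary points = 13 + 2 + 31 + 1 + 1 + 1 = 49; strictly interior points = area - boundary/2 + 1 = 2148; answer 2148

2148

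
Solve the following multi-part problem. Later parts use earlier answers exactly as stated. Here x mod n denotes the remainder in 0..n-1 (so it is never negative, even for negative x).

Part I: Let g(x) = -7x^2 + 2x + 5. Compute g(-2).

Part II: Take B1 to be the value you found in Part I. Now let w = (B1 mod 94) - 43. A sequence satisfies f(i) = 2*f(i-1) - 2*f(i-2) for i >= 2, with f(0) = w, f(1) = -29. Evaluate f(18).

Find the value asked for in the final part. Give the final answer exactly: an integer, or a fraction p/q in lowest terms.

-27136

Part I: -7*(-2)^2 + 2*(-2)^1 + 5 = (-28) + (-4) + (5) = -27; answer -27
Part II: B1 = -27; w = 24; f(2) = 2*(-29) - 2*(24) = -106; iterating: f(2)=-106, f(3)=-154, f(4)=-96, f(5)=116, f(6)=424, f(7)=616, f(8)=384, f(9)=-464, f(10)=-1696, f(11)=-2464, f(12)=-1536, f(13)=1856, f(14)=6784, f(15)=9856, f(16)=6144, f(17)=-7424, f(18)=-27136; answer -27136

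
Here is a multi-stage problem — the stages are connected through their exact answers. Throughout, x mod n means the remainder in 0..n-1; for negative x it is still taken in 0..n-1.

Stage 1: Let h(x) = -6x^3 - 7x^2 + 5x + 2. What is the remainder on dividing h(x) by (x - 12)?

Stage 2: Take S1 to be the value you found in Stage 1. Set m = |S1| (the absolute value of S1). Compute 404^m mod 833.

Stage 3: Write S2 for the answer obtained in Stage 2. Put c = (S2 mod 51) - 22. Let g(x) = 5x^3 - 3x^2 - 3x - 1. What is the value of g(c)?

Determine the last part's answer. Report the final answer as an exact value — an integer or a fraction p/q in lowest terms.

Stage 1: remainder = value at the root: -6*(12)^3 - 7*(12)^2 + 5*(12)^1 + 2 = (-10368) + (-1008) + (60) + (2) = -11314; answer -11314
Stage 2: S1 = -11314; m = 11314; squarings mod 833: 404^1=404, 404^2=781, 404^4=205, 404^8=375, 404^16=681, 404^32=613, 404^64=86, 404^128=732, 404^256=205, 404^512=375, 404^1024=681, 404^2048=613, 404^4096=86, 404^8192=732; 404^11314 = 404^2 * 404^16 * 404^32 * 404^1024 * 404^2048 * 404^8192 = 730 (mod 833); answer 730
Stage 3: S2 = 730; c = -6; 5*(-6)^3 - 3*(-6)^2 - 3*(-6)^1 - 1 = (-1080) + (-108) + (18) + (-1) = -1171; answer -1171

-1171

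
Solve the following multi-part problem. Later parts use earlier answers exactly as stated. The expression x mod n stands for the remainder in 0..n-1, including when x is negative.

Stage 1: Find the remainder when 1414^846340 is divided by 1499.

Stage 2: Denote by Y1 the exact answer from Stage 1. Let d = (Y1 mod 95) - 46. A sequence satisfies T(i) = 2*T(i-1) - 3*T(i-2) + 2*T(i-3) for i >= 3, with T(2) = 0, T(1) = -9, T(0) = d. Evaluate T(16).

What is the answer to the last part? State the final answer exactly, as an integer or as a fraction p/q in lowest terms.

-4536

Stage 1: squarings mod 1499: 1414^1=1414, 1414^2=1229, 1414^4=948, 1414^8=803, 1414^16=239, 1414^32=159, 1414^64=1297, 1414^128=331, 1414^256=134, 1414^512=1467, 1414^1024=1024, 1414^2048=775, 1414^4096=1025, 1414^8192=1325, 1414^16384=296, 1414^32768=674, 1414^65536=79, 1414^131072=245, 1414^262144=65, 1414^524288=1227; 1414^846340 = 1414^4 * 1414^512 * 1414^2048 * 1414^8192 * 1414^16384 * 1414^32768 * 1414^262144 * 1414^524288 = 168 (mod 1499); answer 168
Stage 2: Y1 = 168; d = 27; T(3) = 2*(0) - 3*(-9) + 2*(27) = 81; iterating: T(3)=81, T(4)=144, T(5)=45, T(6)=-180, T(7)=-207, T(8)=216, T(9)=693, T(10)=324, T(11)=-999, T(12)=-1584, T(13)=477, T(14)=3708, T(15)=2817, T(16)=-4536; answer -4536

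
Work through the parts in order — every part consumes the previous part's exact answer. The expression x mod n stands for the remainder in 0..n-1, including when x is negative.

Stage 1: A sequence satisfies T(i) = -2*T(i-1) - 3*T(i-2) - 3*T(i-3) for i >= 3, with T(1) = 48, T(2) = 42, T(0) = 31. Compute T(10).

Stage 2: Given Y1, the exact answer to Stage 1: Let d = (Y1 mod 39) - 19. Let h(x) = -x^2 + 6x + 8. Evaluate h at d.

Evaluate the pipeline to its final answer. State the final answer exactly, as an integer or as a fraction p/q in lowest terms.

Stage 1: T(3) = -2*(42) - 3*(48) - 3*(31) = -321; iterating: T(3)=-321, T(4)=372, T(5)=93, T(6)=-339, T(7)=-717, T(8)=2172, T(9)=-1176, T(10)=-2013; answer -2013
Stage 2: Y1 = -2013; d = -4; -1*(-4)^2 + 6*(-4)^1 + 8 = (-16) + (-24) + (8) = -32; answer -32

-32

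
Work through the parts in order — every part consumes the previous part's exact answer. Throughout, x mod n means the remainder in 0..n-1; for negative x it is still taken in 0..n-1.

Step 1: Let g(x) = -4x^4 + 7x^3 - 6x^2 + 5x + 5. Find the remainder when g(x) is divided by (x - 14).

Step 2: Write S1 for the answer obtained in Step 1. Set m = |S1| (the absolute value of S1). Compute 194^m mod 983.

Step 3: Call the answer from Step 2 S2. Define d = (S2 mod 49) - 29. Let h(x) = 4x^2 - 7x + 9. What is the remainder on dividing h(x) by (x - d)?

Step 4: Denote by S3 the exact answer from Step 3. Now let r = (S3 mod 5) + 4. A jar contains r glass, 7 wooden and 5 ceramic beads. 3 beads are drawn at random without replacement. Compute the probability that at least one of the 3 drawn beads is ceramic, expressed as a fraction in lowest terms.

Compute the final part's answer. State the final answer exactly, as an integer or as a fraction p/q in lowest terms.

23/34

Step 1: remainder = value at the root: -4*(14)^4 + 7*(14)^3 - 6*(14)^2 + 5*(14)^1 + 5 = (-153664) + (19208) + (-1176) + (70) + (5) = -135557; answer -135557
Step 2: S1 = -135557; m = 135557; squarings mod 983: 194^1=194, 194^2=282, 194^4=884, 194^8=954, 194^16=841, 194^32=504, 194^64=402, 194^128=392, 194^256=316, 194^512=573, 194^1024=7, 194^2048=49, 194^4096=435, 194^8192=489, 194^16384=252, 194^32768=592, 194^65536=516, 194^131072=846; 194^135557 = 194^1 * 194^4 * 194^128 * 194^256 * 194^4096 * 194^131072 = 451 (mod 983); answer 451
Step 3: S2 = 451; d = -19; remainder = value at the root: 4*(-19)^2 - 7*(-19)^1 + 9 = (1444) + (133) + (9) = 1586; answer 1586
Step 4: S3 = 1586; r = 5; total draws C(17,3) = 680; complement C(12,3) = 220; favorable 680 - 220 = 460; P = 23/34; answer 23/34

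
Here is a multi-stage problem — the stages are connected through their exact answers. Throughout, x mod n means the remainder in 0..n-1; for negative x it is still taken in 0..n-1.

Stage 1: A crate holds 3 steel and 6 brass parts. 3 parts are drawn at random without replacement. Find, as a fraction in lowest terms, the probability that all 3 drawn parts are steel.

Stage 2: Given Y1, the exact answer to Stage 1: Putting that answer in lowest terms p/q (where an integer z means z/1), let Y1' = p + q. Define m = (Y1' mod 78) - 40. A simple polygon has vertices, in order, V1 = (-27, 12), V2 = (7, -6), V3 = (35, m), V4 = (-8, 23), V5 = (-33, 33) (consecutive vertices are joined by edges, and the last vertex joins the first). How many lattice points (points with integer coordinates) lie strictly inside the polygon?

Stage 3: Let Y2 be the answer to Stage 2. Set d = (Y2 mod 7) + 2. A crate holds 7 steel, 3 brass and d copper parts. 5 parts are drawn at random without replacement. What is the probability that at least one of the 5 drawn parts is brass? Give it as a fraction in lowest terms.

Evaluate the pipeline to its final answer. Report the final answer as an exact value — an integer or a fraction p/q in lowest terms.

23/34

Stage 1: total draws C(9,3) = 84; favorable C(3,3) = 1; P = 1/84; answer 1/84
Stage 2: Y1 = 1/84; threaded value p + q = 85; m = -33; cross terms: (-27*-6 - 7*12)=78, (7*-33 - 35*-6)=-21, (35*23 - -8*-33)=541, (-8*33 - -33*23)=495, (-33*12 - -27*33)=495; twice the area = |1588| = 1588; area = 794; boundary points = 2 + 1 + 1 + 5 + 3 = 12; strictly interior points = area - boundary/2 + 1 = 789; answer 789
Stage 3: Y2 = 789; d = 7; total draws C(17,5) = 6188; complement C(14,5) = 2002; favorable 6188 - 2002 = 4186; P = 23/34; answer 23/34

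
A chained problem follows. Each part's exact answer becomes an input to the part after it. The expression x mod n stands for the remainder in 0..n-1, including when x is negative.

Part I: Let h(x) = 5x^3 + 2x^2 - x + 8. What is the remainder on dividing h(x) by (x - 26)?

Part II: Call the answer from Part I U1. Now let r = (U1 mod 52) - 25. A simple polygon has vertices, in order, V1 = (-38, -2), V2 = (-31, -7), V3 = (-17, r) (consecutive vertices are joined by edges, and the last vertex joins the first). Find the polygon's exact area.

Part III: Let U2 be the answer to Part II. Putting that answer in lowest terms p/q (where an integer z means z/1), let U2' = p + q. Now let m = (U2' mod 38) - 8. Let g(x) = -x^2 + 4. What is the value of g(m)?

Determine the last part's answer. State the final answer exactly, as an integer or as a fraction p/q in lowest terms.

Part I: remainder = value at the root: 5*(26)^3 + 2*(26)^2 - 1*(26)^1 + 8 = (87880) + (1352) + (-26) + (8) = 89214; answer 89214
Part II: U1 = 89214; r = 9; cross terms: (-38*-7 - -31*-2)=204, (-31*9 - -17*-7)=-398, (-17*-2 - -38*9)=376; twice the area = |182| = 182; area = 91; answer 91
Part III: U2 = 91; threaded value p + q = 92; m = 8; -1*(8)^2 + 4 = (-64) + (4) = -60; answer -60

-60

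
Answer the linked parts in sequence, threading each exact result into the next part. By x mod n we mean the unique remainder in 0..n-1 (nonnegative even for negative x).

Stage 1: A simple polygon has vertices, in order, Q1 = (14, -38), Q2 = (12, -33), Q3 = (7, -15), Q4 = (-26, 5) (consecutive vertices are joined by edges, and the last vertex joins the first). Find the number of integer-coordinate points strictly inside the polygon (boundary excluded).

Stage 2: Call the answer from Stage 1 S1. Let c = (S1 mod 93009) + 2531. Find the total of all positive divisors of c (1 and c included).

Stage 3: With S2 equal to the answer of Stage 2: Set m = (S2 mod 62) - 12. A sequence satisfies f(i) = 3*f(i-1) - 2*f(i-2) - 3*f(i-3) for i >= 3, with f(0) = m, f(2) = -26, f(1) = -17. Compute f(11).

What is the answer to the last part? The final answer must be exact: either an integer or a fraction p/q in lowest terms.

Stage 1: cross terms: (14*-33 - 12*-38)=-6, (12*-15 - 7*-33)=51, (7*5 - -26*-15)=-355, (-26*-38 - 14*5)=918; twice the area = |608| = 608; area = 304; boundary points = 1 + 1 + 1 + 1 = 4; strictly interior points = area - boundary/2 + 1 = 303; answer 303
Stage 2: S1 = 303; c = 2834; 2834 = 2 * 13 * 109; sigma = (1 + 2) * (1 + 13) * (1 + 109) = 3 * 14 * 110 = 4620; answer 4620
Stage 3: S2 = 4620; m = 20; f(3) = 3*(-26) - 2*(-17) - 3*(20) = -104; iterating: f(3)=-104, f(4)=-209, f(5)=-341, f(6)=-293, f(7)=430, f(8)=2899, f(9)=8716, f(10)=19060, f(11)=31051; answer 31051

31051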